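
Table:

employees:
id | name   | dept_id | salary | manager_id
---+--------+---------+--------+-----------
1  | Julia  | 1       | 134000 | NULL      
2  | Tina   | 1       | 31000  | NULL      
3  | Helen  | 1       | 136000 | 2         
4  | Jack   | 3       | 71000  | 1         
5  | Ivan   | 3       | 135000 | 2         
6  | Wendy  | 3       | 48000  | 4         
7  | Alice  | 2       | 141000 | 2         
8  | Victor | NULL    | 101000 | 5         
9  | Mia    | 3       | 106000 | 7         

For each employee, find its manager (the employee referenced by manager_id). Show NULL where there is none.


This is a self-join: employees is joined to a second copy of itself, matching each row's manager_id to another row's id. Use LEFT JOIN so rows with manager_id=NULL are kept.
  - employee 1 (Julia): manager_id=NULL -> NULL
  - employee 2 (Tina): manager_id=NULL -> NULL
  - employee 3 (Helen): manager_id=2 -> Tina
  - employee 4 (Jack): manager_id=1 -> Julia
  - employee 5 (Ivan): manager_id=2 -> Tina
  - employee 6 (Wendy): manager_id=4 -> Jack
  - employee 7 (Alice): manager_id=2 -> Tina
  - employee 8 (Victor): manager_id=5 -> Ivan
  - employee 9 (Mia): manager_id=7 -> Alice

SQL:
SELECT a.name AS item, b.name AS manager
FROM employees a
LEFT JOIN employees b ON a.manager_id = b.id

Result:
item   | manager
-------+--------
Julia  | NULL   
Tina   | NULL   
Helen  | Tina   
Jack   | Julia  
Ivan   | Tina   
Wendy  | Jack   
Alice  | Tina   
Victor | Ivan   
Mia    | Alice  


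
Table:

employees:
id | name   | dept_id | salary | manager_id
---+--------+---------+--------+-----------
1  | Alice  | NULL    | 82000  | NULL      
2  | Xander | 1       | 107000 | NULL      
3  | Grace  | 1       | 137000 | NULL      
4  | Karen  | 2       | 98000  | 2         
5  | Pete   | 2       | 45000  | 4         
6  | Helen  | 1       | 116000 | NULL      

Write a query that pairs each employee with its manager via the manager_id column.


This is a self-join: employees is joined to a second copy of itself, matching each row's manager_id to another row's id. Use LEFT JOIN so rows with manager_id=NULL are kept.
  - employee 1 (Alice): manager_id=NULL -> NULL
  - employee 2 (Xander): manager_id=NULL -> NULL
  - employee 3 (Grace): manager_id=NULL -> NULL
  - employee 4 (Karen): manager_id=2 -> Xander
  - employee 5 (Pete): manager_id=4 -> Karen
  - employee 6 (Helen): manager_id=NULL -> NULL

SQL:
SELECT a.name AS item, b.name AS manager
FROM employees a
LEFT JOIN employees b ON a.manager_id = b.id

Result:
item   | manager
-------+--------
Alice  | NULL   
Xander | NULL   
Grace  | NULL   
Karen  | Xander 
Pete   | Karen  
Helen  | NULL   


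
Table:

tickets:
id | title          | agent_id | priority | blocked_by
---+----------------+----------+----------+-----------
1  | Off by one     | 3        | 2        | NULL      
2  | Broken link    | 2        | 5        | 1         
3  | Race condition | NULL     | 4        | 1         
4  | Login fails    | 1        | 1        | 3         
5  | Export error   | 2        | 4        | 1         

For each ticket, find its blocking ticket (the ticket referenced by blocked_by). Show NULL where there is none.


This is a self-join: tickets is joined to a second copy of itself, matching each row's blocked_by to another row's id. Use LEFT JOIN so rows with blocked_by=NULL are kept.
  - ticket 1 (Off by one): blocked_by=NULL -> NULL
  - ticket 2 (Broken link): blocked_by=1 -> Off by one
  - ticket 3 (Race condition): blocked_by=1 -> Off by one
  - ticket 4 (Login fails): blocked_by=3 -> Race condition
  - ticket 5 (Export error): blocked_by=1 -> Off by one

SQL:
SELECT a.title AS item, b.title AS blocked_by
FROM tickets a
LEFT JOIN tickets b ON a.blocked_by = b.id

Result:
item           | blocked_by    
---------------+---------------
Off by one     | NULL          
Broken link    | Off by one    
Race condition | Off by one    
Login fails    | Race condition
Export error   | Off by one    


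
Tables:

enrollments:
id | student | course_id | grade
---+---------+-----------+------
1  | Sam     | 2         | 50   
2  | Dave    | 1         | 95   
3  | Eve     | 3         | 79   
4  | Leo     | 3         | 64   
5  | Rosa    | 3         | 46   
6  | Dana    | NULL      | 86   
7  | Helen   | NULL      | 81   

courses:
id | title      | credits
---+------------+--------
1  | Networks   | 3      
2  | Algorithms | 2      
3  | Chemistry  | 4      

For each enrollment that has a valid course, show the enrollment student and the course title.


INNER JOIN keeps only enrollments rows whose course_id matches an id in courses. Walk through each enrollment:
  - enrollment 1 (Sam): course_id=2 -> matches Algorithms
  - enrollment 2 (Dave): course_id=1 -> matches Networks
  - enrollment 3 (Eve): course_id=3 -> matches Chemistry
  - enrollment 4 (Leo): course_id=3 -> matches Chemistry
  - enrollment 5 (Rosa): course_id=3 -> matches Chemistry
  - enrollment 6 (Dana): course_id=NULL, no match -> dropped
  - enrollment 7 (Helen): course_id=NULL, no match -> dropped
So 2 of 7 rows are dropped.

SQL:
SELECT a.student, b.title AS course
FROM enrollments a
INNER JOIN courses b ON a.course_id = b.id

Result:
student | course    
--------+-----------
Sam     | Algorithms
Dave    | Networks  
Eve     | Chemistry 
Leo     | Chemistry 
Rosa    | Chemistry 


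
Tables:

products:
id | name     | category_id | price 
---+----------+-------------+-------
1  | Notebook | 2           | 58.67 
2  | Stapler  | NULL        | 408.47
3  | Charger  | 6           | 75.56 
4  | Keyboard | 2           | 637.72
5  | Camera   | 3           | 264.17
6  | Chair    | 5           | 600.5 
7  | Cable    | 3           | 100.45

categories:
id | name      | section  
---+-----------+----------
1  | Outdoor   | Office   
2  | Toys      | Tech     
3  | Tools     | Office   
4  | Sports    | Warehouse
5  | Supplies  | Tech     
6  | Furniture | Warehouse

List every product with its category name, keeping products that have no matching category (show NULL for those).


LEFT JOIN keeps every row from products (the left table); where category_id has no match in categories, the category columns become NULL. Walk through each product:
  - product 1 (Notebook): category_id=2 -> matches Toys
  - product 2 (Stapler): category_id=NULL, no match -> kept with NULL
  - product 3 (Charger): category_id=6 -> matches Furniture
  - product 4 (Keyboard): category_id=2 -> matches Toys
  - product 5 (Camera): category_id=3 -> matches Tools
  - product 6 (Chair): category_id=5 -> matches Supplies
  - product 7 (Cable): category_id=3 -> matches Tools
All 7 rows appear; 1 has NULL category.

SQL:
SELECT a.name, b.name AS category
FROM products a
LEFT JOIN categories b ON a.category_id = b.id

Result:
name     | category 
---------+----------
Notebook | Toys     
Stapler  | NULL     
Charger  | Furniture
Keyboard | Toys     
Camera   | Tools    
Chair    | Supplies 
Cable    | Tools    


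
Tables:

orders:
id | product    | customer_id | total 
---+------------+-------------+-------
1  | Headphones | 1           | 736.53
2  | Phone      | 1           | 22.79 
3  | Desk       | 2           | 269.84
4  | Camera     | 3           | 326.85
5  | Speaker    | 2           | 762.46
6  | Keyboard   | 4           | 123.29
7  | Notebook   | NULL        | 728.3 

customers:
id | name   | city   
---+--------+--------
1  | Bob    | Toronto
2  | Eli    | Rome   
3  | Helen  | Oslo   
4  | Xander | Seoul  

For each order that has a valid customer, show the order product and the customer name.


INNER JOIN keeps only orders rows whose customer_id matches an id in customers. Walk through each order:
  - order 1 (Headphones): customer_id=1 -> matches Bob
  - order 2 (Phone): customer_id=1 -> matches Bob
  - order 3 (Desk): customer_id=2 -> matches Eli
  - order 4 (Camera): customer_id=3 -> matches Helen
  - order 5 (Speaker): customer_id=2 -> matches Eli
  - order 6 (Keyboard): customer_id=4 -> matches Xander
  - order 7 (Notebook): customer_id=NULL, no match -> dropped
So 1 of 7 rows is dropped.

SQL:
SELECT a.product, b.name AS customer
FROM orders a
INNER JOIN customers b ON a.customer_id = b.id

Result:
product    | customer
-----------+---------
Headphones | Bob     
Phone      | Bob     
Desk       | Eli     
Camera     | Helen   
Speaker    | Eli     
Keyboard   | Xander  


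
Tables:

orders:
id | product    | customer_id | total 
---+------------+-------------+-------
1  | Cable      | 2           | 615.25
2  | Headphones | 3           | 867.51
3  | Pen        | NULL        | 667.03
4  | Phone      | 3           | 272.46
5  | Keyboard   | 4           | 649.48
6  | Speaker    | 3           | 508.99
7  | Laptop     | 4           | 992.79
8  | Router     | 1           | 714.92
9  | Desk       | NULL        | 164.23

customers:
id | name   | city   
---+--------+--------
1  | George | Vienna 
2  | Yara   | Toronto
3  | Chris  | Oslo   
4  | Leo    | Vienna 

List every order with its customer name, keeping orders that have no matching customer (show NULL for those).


LEFT JOIN keeps every row from orders (the left table); where customer_id has no match in customers, the customer columns become NULL. Walk through each order:
  - order 1 (Cable): customer_id=2 -> matches Yara
  - order 2 (Headphones): customer_id=3 -> matches Chris
  - order 3 (Pen): customer_id=NULL, no match -> kept with NULL
  - order 4 (Phone): customer_id=3 -> matches Chris
  - order 5 (Keyboard): customer_id=4 -> matches Leo
  - order 6 (Speaker): customer_id=3 -> matches Chris
  - order 7 (Laptop): customer_id=4 -> matches Leo
  - order 8 (Router): customer_id=1 -> matches George
  - order 9 (Desk): customer_id=NULL, no match -> kept with NULL
All 9 rows appear; 2 have NULL customer.

SQL:
SELECT a.product, b.name AS customer
FROM orders a
LEFT JOIN customers b ON a.customer_id = b.id

Result:
product    | customer
-----------+---------
Cable      | Yara    
Headphones | Chris   
Pen        | NULL    
Phone      | Chris   
Keyboard   | Leo     
Speaker    | Chris   
Laptop     | Leo     
Router     | George  
Desk       | NULL    


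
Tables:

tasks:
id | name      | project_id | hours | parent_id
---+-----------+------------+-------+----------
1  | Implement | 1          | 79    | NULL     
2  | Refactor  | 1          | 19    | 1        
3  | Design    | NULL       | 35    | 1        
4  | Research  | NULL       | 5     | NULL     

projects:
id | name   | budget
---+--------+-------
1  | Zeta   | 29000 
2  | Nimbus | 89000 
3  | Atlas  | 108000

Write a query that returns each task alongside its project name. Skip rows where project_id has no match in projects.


INNER JOIN keeps only tasks rows whose project_id matches an id in projects. Walk through each task:
  - task 1 (Implement): project_id=1 -> matches Zeta
  - task 2 (Refactor): project_id=1 -> matches Zeta
  - task 3 (Design): project_id=NULL, no match -> dropped
  - task 4 (Research): project_id=NULL, no match -> dropped
So 2 of 4 rows are dropped.

SQL:
SELECT a.name, b.name AS project
FROM tasks a
INNER JOIN projects b ON a.project_id = b.id

Result:
name      | project
----------+--------
Implement | Zeta   
Refactor  | Zeta   


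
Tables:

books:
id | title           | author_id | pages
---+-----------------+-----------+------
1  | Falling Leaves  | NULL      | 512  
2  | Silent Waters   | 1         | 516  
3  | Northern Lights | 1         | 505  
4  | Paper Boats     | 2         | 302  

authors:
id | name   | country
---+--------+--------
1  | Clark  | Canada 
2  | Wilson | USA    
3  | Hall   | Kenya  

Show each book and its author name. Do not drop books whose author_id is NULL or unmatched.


LEFT JOIN keeps every row from books (the left table); where author_id has no match in authors, the author columns become NULL. Walk through each book:
  - book 1 (Falling Leaves): author_id=NULL, no match -> kept with NULL
  - book 2 (Silent Waters): author_id=1 -> matches Clark
  - book 3 (Northern Lights): author_id=1 -> matches Clark
  - book 4 (Paper Boats): author_id=2 -> matches Wilson
All 4 rows appear; 1 has NULL author.

SQL:
SELECT a.title, b.name AS author
FROM books a
LEFT JOIN authors b ON a.author_id = b.id

Result:
title           | author
----------------+-------
Falling Leaves  | NULL  
Silent Waters   | Clark 
Northern Lights | Clark 
Paper Boats     | Wilson


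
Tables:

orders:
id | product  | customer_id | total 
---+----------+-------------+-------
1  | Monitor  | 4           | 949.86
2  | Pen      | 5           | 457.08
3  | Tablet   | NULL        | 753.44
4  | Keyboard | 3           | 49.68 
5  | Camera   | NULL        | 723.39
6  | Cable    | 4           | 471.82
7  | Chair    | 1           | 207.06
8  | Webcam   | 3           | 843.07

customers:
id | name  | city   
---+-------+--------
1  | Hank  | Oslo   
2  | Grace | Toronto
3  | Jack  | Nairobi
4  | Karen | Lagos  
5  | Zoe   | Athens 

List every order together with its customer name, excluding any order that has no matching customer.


INNER JOIN keeps only orders rows whose customer_id matches an id in customers. Walk through each order:
  - order 1 (Monitor): customer_id=4 -> matches Karen
  - order 2 (Pen): customer_id=5 -> matches Zoe
  - order 3 (Tablet): customer_id=NULL, no match -> dropped
  - order 4 (Keyboard): customer_id=3 -> matches Jack
  - order 5 (Camera): customer_id=NULL, no match -> dropped
  - order 6 (Cable): customer_id=4 -> matches Karen
  - order 7 (Chair): customer_id=1 -> matches Hank
  - order 8 (Webcam): customer_id=3 -> matches Jack
So 2 of 8 rows are dropped.

SQL:
SELECT a.product, b.name AS customer
FROM orders a
INNER JOIN customers b ON a.customer_id = b.id

Result:
product  | customer
---------+---------
Monitor  | Karen   
Pen      | Zoe     
Keyboard | Jack    
Cable    | Karen   
Chair    | Hank    
Webcam   | Jack    


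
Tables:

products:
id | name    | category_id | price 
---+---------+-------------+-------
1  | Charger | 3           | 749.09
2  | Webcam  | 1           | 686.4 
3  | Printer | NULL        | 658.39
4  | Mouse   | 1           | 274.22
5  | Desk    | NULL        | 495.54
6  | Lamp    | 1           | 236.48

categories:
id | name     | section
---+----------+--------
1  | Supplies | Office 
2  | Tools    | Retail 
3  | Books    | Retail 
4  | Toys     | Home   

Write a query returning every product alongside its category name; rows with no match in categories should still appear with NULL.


LEFT JOIN keeps every row from products (the left table); where category_id has no match in categories, the category columns become NULL. Walk through each product:
  - product 1 (Charger): category_id=3 -> matches Books
  - product 2 (Webcam): category_id=1 -> matches Supplies
  - product 3 (Printer): category_id=NULL, no match -> kept with NULL
  - product 4 (Mouse): category_id=1 -> matches Supplies
  - product 5 (Desk): category_id=NULL, no match -> kept with NULL
  - product 6 (Lamp): category_id=1 -> matches Supplies
All 6 rows appear; 2 have NULL category.

SQL:
SELECT a.name, b.name AS category
FROM products a
LEFT JOIN categories b ON a.category_id = b.id

Result:
name    | category
--------+---------
Charger | Books   
Webcam  | Supplies
Printer | NULL    
Mouse   | Supplies
Desk    | NULL    
Lamp    | Supplies


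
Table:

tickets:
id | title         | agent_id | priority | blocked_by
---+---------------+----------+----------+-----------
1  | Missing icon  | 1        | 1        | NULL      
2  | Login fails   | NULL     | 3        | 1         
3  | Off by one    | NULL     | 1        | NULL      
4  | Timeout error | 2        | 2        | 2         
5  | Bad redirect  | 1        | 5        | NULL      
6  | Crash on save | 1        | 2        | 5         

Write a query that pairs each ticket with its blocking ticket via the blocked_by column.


This is a self-join: tickets is joined to a second copy of itself, matching each row's blocked_by to another row's id. Use LEFT JOIN so rows with blocked_by=NULL are kept.
  - ticket 1 (Missing icon): blocked_by=NULL -> NULL
  - ticket 2 (Login fails): blocked_by=1 -> Missing icon
  - ticket 3 (Off by one): blocked_by=NULL -> NULL
  - ticket 4 (Timeout error): blocked_by=2 -> Login fails
  - ticket 5 (Bad redirect): blocked_by=NULL -> NULL
  - ticket 6 (Crash on save): blocked_by=5 -> Bad redirect

SQL:
SELECT a.title AS item, b.title AS blocked_by
FROM tickets a
LEFT JOIN tickets b ON a.blocked_by = b.id

Result:
item          | blocked_by  
--------------+-------------
Missing icon  | NULL        
Login fails   | Missing icon
Off by one    | NULL        
Timeout error | Login fails 
Bad redirect  | NULL        
Crash on save | Bad redirect


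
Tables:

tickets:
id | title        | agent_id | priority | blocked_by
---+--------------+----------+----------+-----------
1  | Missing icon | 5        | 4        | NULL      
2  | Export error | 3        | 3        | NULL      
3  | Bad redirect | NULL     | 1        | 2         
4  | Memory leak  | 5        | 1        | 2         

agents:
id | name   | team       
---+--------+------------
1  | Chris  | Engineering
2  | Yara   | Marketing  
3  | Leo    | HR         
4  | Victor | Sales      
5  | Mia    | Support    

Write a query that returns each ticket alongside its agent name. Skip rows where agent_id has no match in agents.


INNER JOIN keeps only tickets rows whose agent_id matches an id in agents. Walk through each ticket:
  - ticket 1 (Missing icon): agent_id=5 -> matches Mia
  - ticket 2 (Export error): agent_id=3 -> matches Leo
  - ticket 3 (Bad redirect): agent_id=NULL, no match -> dropped
  - ticket 4 (Memory leak): agent_id=5 -> matches Mia
So 1 of 4 rows is dropped.

SQL:
SELECT a.title, b.name AS agent
FROM tickets a
INNER JOIN agents b ON a.agent_id = b.id

Result:
title        | agent
-------------+------
Missing icon | Mia  
Export error | Leo  
Memory leak  | Mia  


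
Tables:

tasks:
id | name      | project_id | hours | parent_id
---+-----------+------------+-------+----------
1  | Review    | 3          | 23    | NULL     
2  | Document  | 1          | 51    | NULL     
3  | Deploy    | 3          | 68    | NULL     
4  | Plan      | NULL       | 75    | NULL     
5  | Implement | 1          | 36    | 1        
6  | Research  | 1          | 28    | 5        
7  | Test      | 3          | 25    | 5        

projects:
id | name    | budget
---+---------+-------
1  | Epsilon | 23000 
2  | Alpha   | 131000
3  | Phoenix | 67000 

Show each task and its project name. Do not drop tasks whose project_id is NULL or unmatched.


LEFT JOIN keeps every row from tasks (the left table); where project_id has no match in projects, the project columns become NULL. Walk through each task:
  - task 1 (Review): project_id=3 -> matches Phoenix
  - task 2 (Document): project_id=1 -> matches Epsilon
  - task 3 (Deploy): project_id=3 -> matches Phoenix
  - task 4 (Plan): project_id=NULL, no match -> kept with NULL
  - task 5 (Implement): project_id=1 -> matches Epsilon
  - task 6 (Research): project_id=1 -> matches Epsilon
  - task 7 (Test): project_id=3 -> matches Phoenix
All 7 rows appear; 1 has NULL project.

SQL:
SELECT a.name, b.name AS project
FROM tasks a
LEFT JOIN projects b ON a.project_id = b.id

Result:
name      | project
----------+--------
Review    | Phoenix
Document  | Epsilon
Deploy    | Phoenix
Plan      | NULL   
Implement | Epsilon
Research  | Epsilon
Test      | Phoenix


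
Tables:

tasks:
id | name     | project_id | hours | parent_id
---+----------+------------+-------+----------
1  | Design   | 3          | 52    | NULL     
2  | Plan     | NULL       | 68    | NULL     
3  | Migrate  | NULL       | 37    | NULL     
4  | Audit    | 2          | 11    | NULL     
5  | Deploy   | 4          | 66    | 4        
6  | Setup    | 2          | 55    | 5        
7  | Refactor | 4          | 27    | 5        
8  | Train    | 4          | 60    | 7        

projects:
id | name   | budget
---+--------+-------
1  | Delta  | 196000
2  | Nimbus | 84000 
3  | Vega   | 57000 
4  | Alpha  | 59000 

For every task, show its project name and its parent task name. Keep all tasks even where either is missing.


Two LEFT JOINs from the same base table tasks: one to projects via project_id, one to tasks itself via parent_id. Both are LEFT so every task is preserved.
Match against projects:
  - task 1 (Design): project_id=3 -> matches Vega
  - task 2 (Plan): project_id=NULL, no match -> kept with NULL
  - task 3 (Migrate): project_id=NULL, no match -> kept with NULL
  - task 4 (Audit): project_id=2 -> matches Nimbus
  - task 5 (Deploy): project_id=4 -> matches Alpha
  - task 6 (Setup): project_id=2 -> matches Nimbus
  - task 7 (Refactor): project_id=4 -> matches Alpha
  - task 8 (Train): project_id=4 -> matches Alpha
Match against tasks (self):
  - task 1 (Design): parent_id=NULL -> NULL
  - task 2 (Plan): parent_id=NULL -> NULL
  - task 3 (Migrate): parent_id=NULL -> NULL
  - task 4 (Audit): parent_id=NULL -> NULL
  - task 5 (Deploy): parent_id=4 -> Audit
  - task 6 (Setup): parent_id=5 -> Deploy
  - task 7 (Refactor): parent_id=5 -> Deploy
  - task 8 (Train): parent_id=7 -> Refactor

SQL:
SELECT a.name, b.name AS project, c.name AS parent
FROM tasks a
LEFT JOIN projects b ON a.project_id = b.id
LEFT JOIN tasks c ON a.parent_id = c.id

Result:
name     | project | parent  
---------+---------+---------
Design   | Vega    | NULL    
Plan     | NULL    | NULL    
Migrate  | NULL    | NULL    
Audit    | Nimbus  | NULL    
Deploy   | Alpha   | Audit   
Setup    | Nimbus  | Deploy  
Refactor | Alpha   | Deploy  
Train    | Alpha   | Refactor


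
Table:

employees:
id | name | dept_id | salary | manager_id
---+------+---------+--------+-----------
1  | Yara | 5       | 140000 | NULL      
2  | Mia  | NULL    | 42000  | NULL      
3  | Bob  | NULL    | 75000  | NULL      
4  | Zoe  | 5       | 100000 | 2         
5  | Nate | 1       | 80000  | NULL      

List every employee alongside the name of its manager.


This is a self-join: employees is joined to a second copy of itself, matching each row's manager_id to another row's id. Use LEFT JOIN so rows with manager_id=NULL are kept.
  - employee 1 (Yara): manager_id=NULL -> NULL
  - employee 2 (Mia): manager_id=NULL -> NULL
  - employee 3 (Bob): manager_id=NULL -> NULL
  - employee 4 (Zoe): manager_id=2 -> Mia
  - employee 5 (Nate): manager_id=NULL -> NULL

SQL:
SELECT a.name AS item, b.name AS manager
FROM employees a
LEFT JOIN employees b ON a.manager_id = b.id

Result:
item | manager
-----+--------
Yara | NULL   
Mia  | NULL   
Bob  | NULL   
Zoe  | Mia    
Nate | NULL   


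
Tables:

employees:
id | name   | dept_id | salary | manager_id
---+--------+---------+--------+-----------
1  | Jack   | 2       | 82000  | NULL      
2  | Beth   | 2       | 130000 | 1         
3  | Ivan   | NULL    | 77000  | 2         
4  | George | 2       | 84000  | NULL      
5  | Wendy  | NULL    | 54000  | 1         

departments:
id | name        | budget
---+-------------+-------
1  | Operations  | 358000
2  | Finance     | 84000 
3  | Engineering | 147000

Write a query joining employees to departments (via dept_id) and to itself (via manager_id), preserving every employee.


Two LEFT JOINs from the same base table employees: one to departments via dept_id, one to employees itself via manager_id. Both are LEFT so every employee is preserved.
Match against departments:
  - employee 1 (Jack): dept_id=2 -> matches Finance
  - employee 2 (Beth): dept_id=2 -> matches Finance
  - employee 3 (Ivan): dept_id=NULL, no match -> kept with NULL
  - employee 4 (George): dept_id=2 -> matches Finance
  - employee 5 (Wendy): dept_id=NULL, no match -> kept with NULL
Match against employees (self):
  - employee 1 (Jack): manager_id=NULL -> NULL
  - employee 2 (Beth): manager_id=1 -> Jack
  - employee 3 (Ivan): manager_id=2 -> Beth
  - employee 4 (George): manager_id=NULL -> NULL
  - employee 5 (Wendy): manager_id=1 -> Jack

SQL:
SELECT a.name, b.name AS department, c.name AS manager
FROM employees a
LEFT JOIN departments b ON a.dept_id = b.id
LEFT JOIN employees c ON a.manager_id = c.id

Result:
name   | department | manager
-------+------------+--------
Jack   | Finance    | NULL   
Beth   | Finance    | Jack   
Ivan   | NULL       | Beth   
George | Finance    | NULL   
Wendy  | NULL       | Jack   


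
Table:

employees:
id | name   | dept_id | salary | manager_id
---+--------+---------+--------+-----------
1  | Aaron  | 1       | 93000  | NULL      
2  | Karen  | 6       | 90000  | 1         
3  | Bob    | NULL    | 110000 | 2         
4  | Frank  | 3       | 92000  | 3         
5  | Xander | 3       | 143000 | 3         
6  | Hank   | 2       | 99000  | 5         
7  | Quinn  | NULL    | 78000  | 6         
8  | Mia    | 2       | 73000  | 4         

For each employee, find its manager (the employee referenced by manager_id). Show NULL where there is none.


This is a self-join: employees is joined to a second copy of itself, matching each row's manager_id to another row's id. Use LEFT JOIN so rows with manager_id=NULL are kept.
  - employee 1 (Aaron): manager_id=NULL -> NULL
  - employee 2 (Karen): manager_id=1 -> Aaron
  - employee 3 (Bob): manager_id=2 -> Karen
  - employee 4 (Frank): manager_id=3 -> Bob
  - employee 5 (Xander): manager_id=3 -> Bob
  - employee 6 (Hank): manager_id=5 -> Xander
  - employee 7 (Quinn): manager_id=6 -> Hank
  - employee 8 (Mia): manager_id=4 -> Frank

SQL:
SELECT a.name AS item, b.name AS manager
FROM employees a
LEFT JOIN employees b ON a.manager_id = b.id

Result:
item   | manager
-------+--------
Aaron  | NULL   
Karen  | Aaron  
Bob    | Karen  
Frank  | Bob    
Xander | Bob    
Hank   | Xander 
Quinn  | Hank   
Mia    | Frank  


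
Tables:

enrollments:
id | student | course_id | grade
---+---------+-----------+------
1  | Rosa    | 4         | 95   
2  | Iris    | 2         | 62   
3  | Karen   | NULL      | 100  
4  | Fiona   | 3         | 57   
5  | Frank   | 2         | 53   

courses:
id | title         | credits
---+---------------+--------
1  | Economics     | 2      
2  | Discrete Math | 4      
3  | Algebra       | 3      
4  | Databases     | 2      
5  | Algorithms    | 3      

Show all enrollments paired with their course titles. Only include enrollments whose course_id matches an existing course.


INNER JOIN keeps only enrollments rows whose course_id matches an id in courses. Walk through each enrollment:
  - enrollment 1 (Rosa): course_id=4 -> matches Databases
  - enrollment 2 (Iris): course_id=2 -> matches Discrete Math
  - enrollment 3 (Karen): course_id=NULL, no match -> dropped
  - enrollment 4 (Fiona): course_id=3 -> matches Algebra
  - enrollment 5 (Frank): course_id=2 -> matches Discrete Math
So 1 of 5 rows is dropped.

SQL:
SELECT a.student, b.title AS course
FROM enrollments a
INNER JOIN courses b ON a.course_id = b.id

Result:
student | course       
--------+--------------
Rosa    | Databases    
Iris    | Discrete Math
Fiona   | Algebra      
Frank   | Discrete Math


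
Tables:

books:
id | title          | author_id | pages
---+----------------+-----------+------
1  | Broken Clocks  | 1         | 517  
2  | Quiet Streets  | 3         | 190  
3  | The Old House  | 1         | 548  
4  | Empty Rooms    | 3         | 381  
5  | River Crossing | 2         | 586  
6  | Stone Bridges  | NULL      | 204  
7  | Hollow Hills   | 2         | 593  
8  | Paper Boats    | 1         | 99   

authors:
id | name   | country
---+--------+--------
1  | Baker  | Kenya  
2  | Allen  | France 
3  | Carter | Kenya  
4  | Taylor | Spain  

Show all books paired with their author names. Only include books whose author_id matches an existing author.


INNER JOIN keeps only books rows whose author_id matches an id in authors. Walk through each book:
  - book 1 (Broken Clocks): author_id=1 -> matches Baker
  - book 2 (Quiet Streets): author_id=3 -> matches Carter
  - book 3 (The Old House): author_id=1 -> matches Baker
  - book 4 (Empty Rooms): author_id=3 -> matches Carter
  - book 5 (River Crossing): author_id=2 -> matches Allen
  - book 6 (Stone Bridges): author_id=NULL, no match -> dropped
  - book 7 (Hollow Hills): author_id=2 -> matches Allen
  - book 8 (Paper Boats): author_id=1 -> matches Baker
So 1 of 8 rows is dropped.

SQL:
SELECT a.title, b.name AS author
FROM books a
INNER JOIN authors b ON a.author_id = b.id

Result:
title          | author
---------------+-------
Broken Clocks  | Baker 
Quiet Streets  | Carter
The Old House  | Baker 
Empty Rooms    | Carter
River Crossing | Allen 
Hollow Hills   | Allen 
Paper Boats    | Baker 


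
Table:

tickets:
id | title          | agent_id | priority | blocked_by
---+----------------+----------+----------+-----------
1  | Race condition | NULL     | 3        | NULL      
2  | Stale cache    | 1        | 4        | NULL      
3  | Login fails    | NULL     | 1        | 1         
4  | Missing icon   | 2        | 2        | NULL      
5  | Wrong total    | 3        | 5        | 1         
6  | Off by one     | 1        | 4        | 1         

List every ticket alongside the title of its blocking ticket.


This is a self-join: tickets is joined to a second copy of itself, matching each row's blocked_by to another row's id. Use LEFT JOIN so rows with blocked_by=NULL are kept.
  - ticket 1 (Race condition): blocked_by=NULL -> NULL
  - ticket 2 (Stale cache): blocked_by=NULL -> NULL
  - ticket 3 (Login fails): blocked_by=1 -> Race condition
  - ticket 4 (Missing icon): blocked_by=NULL -> NULL
  - ticket 5 (Wrong total): blocked_by=1 -> Race condition
  - ticket 6 (Off by one): blocked_by=1 -> Race condition

SQL:
SELECT a.title AS item, b.title AS blocked_by
FROM tickets a
LEFT JOIN tickets b ON a.blocked_by = b.id

Result:
item           | blocked_by    
---------------+---------------
Race condition | NULL          
Stale cache    | NULL          
Login fails    | Race condition
Missing icon   | NULL          
Wrong total    | Race condition
Off by one     | Race condition


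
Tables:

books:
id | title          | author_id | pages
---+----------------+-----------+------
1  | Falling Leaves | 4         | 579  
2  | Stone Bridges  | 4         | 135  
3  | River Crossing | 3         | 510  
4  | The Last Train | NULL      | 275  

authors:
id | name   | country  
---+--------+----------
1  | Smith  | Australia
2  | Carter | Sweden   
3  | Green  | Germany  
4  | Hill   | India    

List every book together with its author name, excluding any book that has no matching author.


INNER JOIN keeps only books rows whose author_id matches an id in authors. Walk through each book:
  - book 1 (Falling Leaves): author_id=4 -> matches Hill
  - book 2 (Stone Bridges): author_id=4 -> matches Hill
  - book 3 (River Crossing): author_id=3 -> matches Green
  - book 4 (The Last Train): author_id=NULL, no match -> dropped
So 1 of 4 rows is dropped.

SQL:
SELECT a.title, b.name AS author
FROM books a
INNER JOIN authors b ON a.author_id = b.id

Result:
title          | author
---------------+-------
Falling Leaves | Hill  
Stone Bridges  | Hill  
River Crossing | Green 


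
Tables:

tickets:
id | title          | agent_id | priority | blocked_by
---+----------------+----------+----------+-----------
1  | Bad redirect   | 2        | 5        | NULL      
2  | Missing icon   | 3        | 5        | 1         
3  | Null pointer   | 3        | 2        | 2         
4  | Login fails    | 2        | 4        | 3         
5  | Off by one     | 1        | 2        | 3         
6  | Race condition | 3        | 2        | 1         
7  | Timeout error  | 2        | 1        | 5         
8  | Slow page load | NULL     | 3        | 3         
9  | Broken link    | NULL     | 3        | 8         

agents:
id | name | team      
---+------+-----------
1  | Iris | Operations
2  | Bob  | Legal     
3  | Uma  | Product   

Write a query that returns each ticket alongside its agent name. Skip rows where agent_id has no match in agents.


INNER JOIN keeps only tickets rows whose agent_id matches an id in agents. Walk through each ticket:
  - ticket 1 (Bad redirect): agent_id=2 -> matches Bob
  - ticket 2 (Missing icon): agent_id=3 -> matches Uma
  - ticket 3 (Null pointer): agent_id=3 -> matches Uma
  - ticket 4 (Login fails): agent_id=2 -> matches Bob
  - ticket 5 (Off by one): agent_id=1 -> matches Iris
  - ticket 6 (Race condition): agent_id=3 -> matches Uma
  - ticket 7 (Timeout error): agent_id=2 -> matches Bob
  - ticket 8 (Slow page load): agent_id=NULL, no match -> dropped
  - ticket 9 (Broken link): agent_id=NULL, no match -> dropped
So 2 of 9 rows are dropped.

SQL:
SELECT a.title, b.name AS agent
FROM tickets a
INNER JOIN agents b ON a.agent_id = b.id

Result:
title          | agent
---------------+------
Bad redirect   | Bob  
Missing icon   | Uma  
Null pointer   | Uma  
Login fails    | Bob  
Off by one     | Iris 
Race condition | Uma  
Timeout error  | Bob  


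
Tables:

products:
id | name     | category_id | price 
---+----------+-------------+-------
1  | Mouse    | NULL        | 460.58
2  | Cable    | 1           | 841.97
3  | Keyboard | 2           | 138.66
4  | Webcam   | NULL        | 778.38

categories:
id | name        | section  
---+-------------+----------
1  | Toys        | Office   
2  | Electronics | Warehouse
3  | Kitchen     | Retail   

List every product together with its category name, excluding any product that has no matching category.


INNER JOIN keeps only products rows whose category_id matches an id in categories. Walk through each product:
  - product 1 (Mouse): category_id=NULL, no match -> dropped
  - product 2 (Cable): category_id=1 -> matches Toys
  - product 3 (Keyboard): category_id=2 -> matches Electronics
  - product 4 (Webcam): category_id=NULL, no match -> dropped
So 2 of 4 rows are dropped.

SQL:
SELECT a.name, b.name AS category
FROM products a
INNER JOIN categories b ON a.category_id = b.id

Result:
name     | category   
---------+------------
Cable    | Toys       
Keyboard | Electronics


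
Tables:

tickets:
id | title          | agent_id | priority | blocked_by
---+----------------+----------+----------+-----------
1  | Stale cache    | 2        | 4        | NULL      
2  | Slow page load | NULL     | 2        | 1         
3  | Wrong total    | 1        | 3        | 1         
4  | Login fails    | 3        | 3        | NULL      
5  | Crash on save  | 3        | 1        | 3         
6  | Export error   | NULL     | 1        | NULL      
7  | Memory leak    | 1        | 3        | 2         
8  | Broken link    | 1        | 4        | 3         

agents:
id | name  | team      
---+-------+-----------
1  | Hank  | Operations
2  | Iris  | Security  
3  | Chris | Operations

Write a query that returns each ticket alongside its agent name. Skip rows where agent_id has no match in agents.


INNER JOIN keeps only tickets rows whose agent_id matches an id in agents. Walk through each ticket:
  - ticket 1 (Stale cache): agent_id=2 -> matches Iris
  - ticket 2 (Slow page load): agent_id=NULL, no match -> dropped
  - ticket 3 (Wrong total): agent_id=1 -> matches Hank
  - ticket 4 (Login fails): agent_id=3 -> matches Chris
  - ticket 5 (Crash on save): agent_id=3 -> matches Chris
  - ticket 6 (Export error): agent_id=NULL, no match -> dropped
  - ticket 7 (Memory leak): agent_id=1 -> matches Hank
  - ticket 8 (Broken link): agent_id=1 -> matches Hank
So 2 of 8 rows are dropped.

SQL:
SELECT a.title, b.name AS agent
FROM tickets a
INNER JOIN agents b ON a.agent_id = b.id

Result:
title         | agent
--------------+------
Stale cache   | Iris 
Wrong total   | Hank 
Login fails   | Chris
Crash on save | Chris
Memory leak   | Hank 
Broken link   | Hank 


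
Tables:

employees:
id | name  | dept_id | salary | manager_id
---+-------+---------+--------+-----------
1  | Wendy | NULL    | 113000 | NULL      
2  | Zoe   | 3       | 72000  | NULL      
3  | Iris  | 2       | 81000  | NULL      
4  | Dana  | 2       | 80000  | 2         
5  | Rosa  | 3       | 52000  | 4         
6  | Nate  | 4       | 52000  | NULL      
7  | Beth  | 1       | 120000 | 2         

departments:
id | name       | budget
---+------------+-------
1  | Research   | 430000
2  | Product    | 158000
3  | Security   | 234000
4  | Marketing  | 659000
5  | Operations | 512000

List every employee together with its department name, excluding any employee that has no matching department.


INNER JOIN keeps only employees rows whose dept_id matches an id in departments. Walk through each employee:
  - employee 1 (Wendy): dept_id=NULL, no match -> dropped
  - employee 2 (Zoe): dept_id=3 -> matches Security
  - employee 3 (Iris): dept_id=2 -> matches Product
  - employee 4 (Dana): dept_id=2 -> matches Product
  - employee 5 (Rosa): dept_id=3 -> matches Security
  - employee 6 (Nate): dept_id=4 -> matches Marketing
  - employee 7 (Beth): dept_id=1 -> matches Research
So 1 of 7 rows is dropped.

SQL:
SELECT a.name, b.name AS department
FROM employees a
INNER JOIN departments b ON a.dept_id = b.id

Result:
name | department
-----+-----------
Zoe  | Security  
Iris | Product   
Dana | Product   
Rosa | Security  
Nate | Marketing 
Beth | Research  


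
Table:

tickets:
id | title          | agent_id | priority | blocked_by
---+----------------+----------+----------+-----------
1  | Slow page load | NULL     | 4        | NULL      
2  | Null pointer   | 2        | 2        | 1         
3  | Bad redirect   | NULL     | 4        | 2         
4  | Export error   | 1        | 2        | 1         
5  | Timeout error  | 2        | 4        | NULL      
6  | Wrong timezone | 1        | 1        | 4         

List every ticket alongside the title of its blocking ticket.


This is a self-join: tickets is joined to a second copy of itself, matching each row's blocked_by to another row's id. Use LEFT JOIN so rows with blocked_by=NULL are kept.
  - ticket 1 (Slow page load): blocked_by=NULL -> NULL
  - ticket 2 (Null pointer): blocked_by=1 -> Slow page load
  - ticket 3 (Bad redirect): blocked_by=2 -> Null pointer
  - ticket 4 (Export error): blocked_by=1 -> Slow page load
  - ticket 5 (Timeout error): blocked_by=NULL -> NULL
  - ticket 6 (Wrong timezone): blocked_by=4 -> Export error

SQL:
SELECT a.title AS item, b.title AS blocked_by
FROM tickets a
LEFT JOIN tickets b ON a.blocked_by = b.id

Result:
item           | blocked_by    
---------------+---------------
Slow page load | NULL          
Null pointer   | Slow page load
Bad redirect   | Null pointer  
Export error   | Slow page load
Timeout error  | NULL          
Wrong timezone | Export error  


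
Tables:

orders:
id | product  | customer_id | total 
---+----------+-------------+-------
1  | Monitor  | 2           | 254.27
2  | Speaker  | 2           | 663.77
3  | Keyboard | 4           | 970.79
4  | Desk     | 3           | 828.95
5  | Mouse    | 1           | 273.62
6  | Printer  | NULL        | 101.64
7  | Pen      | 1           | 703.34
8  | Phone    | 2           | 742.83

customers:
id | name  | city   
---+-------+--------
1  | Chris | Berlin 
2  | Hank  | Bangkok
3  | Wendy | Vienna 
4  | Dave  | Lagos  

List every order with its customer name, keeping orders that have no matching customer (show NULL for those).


LEFT JOIN keeps every row from orders (the left table); where customer_id has no match in customers, the customer columns become NULL. Walk through each order:
  - order 1 (Monitor): customer_id=2 -> matches Hank
  - order 2 (Speaker): customer_id=2 -> matches Hank
  - order 3 (Keyboard): customer_id=4 -> matches Dave
  - order 4 (Desk): customer_id=3 -> matches Wendy
  - order 5 (Mouse): customer_id=1 -> matches Chris
  - order 6 (Printer): customer_id=NULL, no match -> kept with NULL
  - order 7 (Pen): customer_id=1 -> matches Chris
  - order 8 (Phone): customer_id=2 -> matches Hank
All 8 rows appear; 1 has NULL customer.

SQL:
SELECT a.product, b.name AS customer
FROM orders a
LEFT JOIN customers b ON a.customer_id = b.id

Result:
product  | customer
---------+---------
Monitor  | Hank    
Speaker  | Hank    
Keyboard | Dave    
Desk     | Wendy   
Mouse    | Chris   
Printer  | NULL    
Pen      | Chris   
Phone    | Hank    


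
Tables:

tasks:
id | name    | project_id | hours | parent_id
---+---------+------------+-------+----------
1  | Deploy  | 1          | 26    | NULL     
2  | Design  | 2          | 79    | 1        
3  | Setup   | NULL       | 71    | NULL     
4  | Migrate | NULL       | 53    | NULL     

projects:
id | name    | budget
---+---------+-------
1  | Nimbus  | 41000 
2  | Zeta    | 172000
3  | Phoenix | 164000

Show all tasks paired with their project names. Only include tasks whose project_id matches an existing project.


INNER JOIN keeps only tasks rows whose project_id matches an id in projects. Walk through each task:
  - task 1 (Deploy): project_id=1 -> matches Nimbus
  - task 2 (Design): project_id=2 -> matches Zeta
  - task 3 (Setup): project_id=NULL, no match -> dropped
  - task 4 (Migrate): project_id=NULL, no match -> dropped
So 2 of 4 rows are dropped.

SQL:
SELECT a.name, b.name AS project
FROM tasks a
INNER JOIN projects b ON a.project_id = b.id

Result:
name   | project
-------+--------
Deploy | Nimbus 
Design | Zeta   
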